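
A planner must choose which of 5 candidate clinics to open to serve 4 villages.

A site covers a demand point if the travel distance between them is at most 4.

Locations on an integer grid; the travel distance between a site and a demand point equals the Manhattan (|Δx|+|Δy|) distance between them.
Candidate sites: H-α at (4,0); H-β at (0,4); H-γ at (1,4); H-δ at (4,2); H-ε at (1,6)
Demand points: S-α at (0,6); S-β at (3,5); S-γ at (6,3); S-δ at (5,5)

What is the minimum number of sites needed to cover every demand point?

Coverage sets (demand points within 4 of each site):
  H-α: {}
  H-β: {S-α, S-β}
  H-γ: {S-α, S-β}
  H-δ: {S-β, S-γ, S-δ}
  H-ε: {S-α, S-β}
No single site covers all 4 demand points.
But {H-β, H-δ} covers everything, so the minimum is 2.

2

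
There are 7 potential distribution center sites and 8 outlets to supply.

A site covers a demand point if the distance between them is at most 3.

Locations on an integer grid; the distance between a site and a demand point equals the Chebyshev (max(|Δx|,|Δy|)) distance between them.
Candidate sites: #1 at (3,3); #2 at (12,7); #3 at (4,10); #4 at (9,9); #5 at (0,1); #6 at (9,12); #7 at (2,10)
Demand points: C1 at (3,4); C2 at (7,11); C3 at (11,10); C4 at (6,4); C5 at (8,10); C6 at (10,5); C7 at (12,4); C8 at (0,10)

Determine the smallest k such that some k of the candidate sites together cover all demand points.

Coverage sets (demand points within 3 of each site):
  #1: {C1, C4}
  #2: {C3, C6, C7}
  #3: {C2}
  #4: {C2, C3, C5}
  #5: {C1}
  #6: {C2, C3, C5}
  #7: {C8}
No 3 sites suffice: every size-3 union leaves at least one demand point uncovered.
But {#1, #2, #4, #7} covers everything, so the minimum is 4.

4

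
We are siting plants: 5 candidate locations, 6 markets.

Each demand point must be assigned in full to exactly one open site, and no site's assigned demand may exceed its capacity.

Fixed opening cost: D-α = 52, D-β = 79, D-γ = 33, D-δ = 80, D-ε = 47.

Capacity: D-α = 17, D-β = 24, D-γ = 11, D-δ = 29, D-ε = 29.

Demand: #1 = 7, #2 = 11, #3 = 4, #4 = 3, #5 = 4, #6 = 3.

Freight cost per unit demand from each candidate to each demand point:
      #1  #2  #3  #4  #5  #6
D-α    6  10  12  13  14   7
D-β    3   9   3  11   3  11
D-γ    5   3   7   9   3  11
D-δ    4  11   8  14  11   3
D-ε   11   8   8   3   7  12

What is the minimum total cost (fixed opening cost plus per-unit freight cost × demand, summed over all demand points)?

Open {D-β, D-γ}; cheapest assignment that respects the capacities:
  D-β (cap 24, load 21): #1, #3, #4, #5, #6 — cost 7×3 + 4×3 + 3×11 + 4×3 + 3×11 = 111
  D-γ (cap 11, load 11): #2 — cost 11×3 = 33
  Shipping 144, fixed 112 → total 256.
  Any other capacity-feasible assignment to {D-β, D-γ} ships for at least 144.
Compare {D-β, D-γ, D-ε}: its best feasible assignment gives total 279.
Compare {D-γ, D-ε}: its best feasible assignment gives total 292.
Every other set of open sites that can feasibly serve all demand totals ≥ 279 even under its best assignment. Minimum: 256.

256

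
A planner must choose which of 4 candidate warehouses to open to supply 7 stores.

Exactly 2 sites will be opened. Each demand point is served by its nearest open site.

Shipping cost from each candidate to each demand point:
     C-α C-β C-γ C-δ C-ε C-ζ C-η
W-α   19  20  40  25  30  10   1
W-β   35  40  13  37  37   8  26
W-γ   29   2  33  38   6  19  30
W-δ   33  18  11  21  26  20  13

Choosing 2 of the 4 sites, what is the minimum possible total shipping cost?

Open {W-α, W-γ}.
  C-α→W-α 19, C-β→W-γ 2, C-γ→W-γ 33, C-δ→W-α 25, C-ε→W-γ 6, C-ζ→W-α 10, C-η→W-α 1  ⇒ total 96.
Compare {W-γ, W-δ}: total 101.
Compare {W-α, W-δ}: total 106.
No size-2 selection does better; minimum is 96.

96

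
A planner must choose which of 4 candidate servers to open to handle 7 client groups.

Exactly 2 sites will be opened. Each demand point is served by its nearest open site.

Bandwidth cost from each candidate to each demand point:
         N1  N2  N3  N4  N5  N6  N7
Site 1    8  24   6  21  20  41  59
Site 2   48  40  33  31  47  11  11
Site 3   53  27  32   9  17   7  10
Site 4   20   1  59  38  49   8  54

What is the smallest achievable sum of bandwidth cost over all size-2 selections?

81

Open {Site 1, Site 3}.
  N1→Site 1 8, N2→Site 1 24, N3→Site 1 6, N4→Site 3 9, N5→Site 3 17, N6→Site 3 7, N7→Site 3 10  ⇒ total 81.
Compare {Site 3, Site 4}: total 96.
Compare {Site 1, Site 2}: total 101.
No size-2 selection does better; minimum is 81.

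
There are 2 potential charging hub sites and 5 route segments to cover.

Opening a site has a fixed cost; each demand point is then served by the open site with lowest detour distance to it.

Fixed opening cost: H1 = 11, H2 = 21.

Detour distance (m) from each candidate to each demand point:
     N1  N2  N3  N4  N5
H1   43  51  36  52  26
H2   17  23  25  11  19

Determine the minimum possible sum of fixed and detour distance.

116

Open {H2}: assign each demand point to its cheapest open site.
  N1→H2 17, N2→H2 23, N3→H2 25, N4→H2 11, N5→H2 19
  detour distance 95, fixed 21 → total 116.
Compare {H1, H2}: detour distance 95 + fixed 32 = 127.
Compare {H1}: detour distance 208 + fixed 11 = 219.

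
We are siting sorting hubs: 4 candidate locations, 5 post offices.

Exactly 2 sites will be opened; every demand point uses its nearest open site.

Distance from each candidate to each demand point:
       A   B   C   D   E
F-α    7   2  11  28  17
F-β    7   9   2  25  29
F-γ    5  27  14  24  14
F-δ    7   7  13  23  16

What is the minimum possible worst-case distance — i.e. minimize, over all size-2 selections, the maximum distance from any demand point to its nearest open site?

Open {F-α, F-δ}.
  Farthest demand point is D at distance 23 (to F-δ); all others are ≤ 23.
With {F-β, F-δ} the worst case is 23.
With {F-γ, F-δ} the worst case is 23.
No size-2 selection achieves below 23.

23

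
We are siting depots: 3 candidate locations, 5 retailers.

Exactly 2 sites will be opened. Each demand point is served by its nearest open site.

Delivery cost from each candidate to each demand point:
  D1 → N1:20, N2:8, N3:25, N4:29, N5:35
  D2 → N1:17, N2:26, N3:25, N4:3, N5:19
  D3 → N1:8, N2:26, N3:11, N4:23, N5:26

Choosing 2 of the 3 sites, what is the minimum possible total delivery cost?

67

Open {D2, D3}.
  N1→D3 8, N2→D2 26, N3→D3 11, N4→D2 3, N5→D2 19  ⇒ total 67.
Compare {D1, D2}: total 72.
Compare {D1, D3}: total 76.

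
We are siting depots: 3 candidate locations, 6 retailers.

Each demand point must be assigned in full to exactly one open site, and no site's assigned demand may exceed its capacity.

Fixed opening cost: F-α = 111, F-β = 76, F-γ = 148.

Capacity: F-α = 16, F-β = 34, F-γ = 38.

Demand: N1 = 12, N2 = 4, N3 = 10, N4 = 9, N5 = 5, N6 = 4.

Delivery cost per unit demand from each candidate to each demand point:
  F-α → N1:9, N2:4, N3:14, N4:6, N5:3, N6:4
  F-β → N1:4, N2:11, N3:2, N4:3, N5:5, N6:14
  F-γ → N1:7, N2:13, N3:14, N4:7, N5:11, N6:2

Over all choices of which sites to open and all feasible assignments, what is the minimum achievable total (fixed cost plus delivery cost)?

Open {F-α, F-β}; cheapest assignment that respects the capacities:
  F-α (cap 16, load 13): N2, N5, N6 — cost 4×4 + 5×3 + 4×4 = 47
  F-β (cap 34, load 31): N1, N3, N4 — cost 12×4 + 10×2 + 9×3 = 95
  Shipping 142, fixed 187 → total 329.
  Any other capacity-feasible assignment to {F-α, F-β} ships for at least 142.
Compare {F-β, F-γ}: its best feasible assignment gives total 432.
Compare {F-α, F-β, F-γ}: its best feasible assignment gives total 469.
Every other set of open sites that can feasibly serve all demand totals ≥ 432 even under its best assignment. Minimum: 329.

329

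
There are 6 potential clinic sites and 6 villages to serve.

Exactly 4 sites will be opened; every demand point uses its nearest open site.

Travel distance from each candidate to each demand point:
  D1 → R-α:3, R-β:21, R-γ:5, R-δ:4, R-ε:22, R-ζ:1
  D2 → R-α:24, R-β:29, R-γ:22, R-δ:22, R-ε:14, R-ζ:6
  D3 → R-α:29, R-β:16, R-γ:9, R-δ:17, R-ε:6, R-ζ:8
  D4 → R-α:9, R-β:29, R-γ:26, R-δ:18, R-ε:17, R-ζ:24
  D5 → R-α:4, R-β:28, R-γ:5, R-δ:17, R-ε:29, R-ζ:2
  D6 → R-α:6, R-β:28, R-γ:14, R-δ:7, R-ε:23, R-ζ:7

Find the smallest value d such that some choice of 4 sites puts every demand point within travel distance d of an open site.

Open {D1, D2, D3, D4}.
  Farthest demand point is R-β at travel distance 16 (to D3); all others are ≤ 16.
With {D1, D2, D3, D5} the worst case is 16.
With {D1, D2, D3, D6} the worst case is 16.
No size-4 selection achieves below 16.

16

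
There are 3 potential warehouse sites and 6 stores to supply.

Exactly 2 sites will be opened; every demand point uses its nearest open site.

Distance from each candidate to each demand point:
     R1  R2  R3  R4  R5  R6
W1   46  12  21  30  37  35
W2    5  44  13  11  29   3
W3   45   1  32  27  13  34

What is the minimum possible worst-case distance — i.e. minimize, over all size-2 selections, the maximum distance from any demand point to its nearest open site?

Open {W2, W3}.
  Farthest demand point is R3 at distance 13 (to W2); all others are ≤ 13.
With {W1, W2} the worst case is 29.
With {W1, W3} the worst case is 45.
No size-2 selection achieves below 13.

13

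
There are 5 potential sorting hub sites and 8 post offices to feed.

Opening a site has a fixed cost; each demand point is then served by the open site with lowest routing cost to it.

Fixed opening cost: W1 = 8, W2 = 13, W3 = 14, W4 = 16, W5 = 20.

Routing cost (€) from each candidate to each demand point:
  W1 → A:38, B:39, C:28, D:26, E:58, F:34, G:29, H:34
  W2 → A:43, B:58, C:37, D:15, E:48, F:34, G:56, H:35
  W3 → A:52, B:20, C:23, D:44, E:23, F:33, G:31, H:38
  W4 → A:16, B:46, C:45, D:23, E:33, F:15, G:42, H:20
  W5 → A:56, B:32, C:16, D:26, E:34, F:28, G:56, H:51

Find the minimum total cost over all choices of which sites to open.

201

Open {W3, W4}: assign each demand point to its cheapest open site.
  A→W4 16, B→W3 20, C→W3 23, D→W4 23, E→W3 23, F→W4 15, G→W3 31, H→W4 20
  routing cost 171, fixed 30 → total 201.
Compare {W2, W3, W4}: routing cost 163 + fixed 43 = 206.
Compare {W1, W3, W4}: routing cost 169 + fixed 38 = 207.
Compare {W1, W2, W3, W4}: routing cost 161 + fixed 51 = 212.
All other subsets cost ≥ 206. Minimum total cost: 201.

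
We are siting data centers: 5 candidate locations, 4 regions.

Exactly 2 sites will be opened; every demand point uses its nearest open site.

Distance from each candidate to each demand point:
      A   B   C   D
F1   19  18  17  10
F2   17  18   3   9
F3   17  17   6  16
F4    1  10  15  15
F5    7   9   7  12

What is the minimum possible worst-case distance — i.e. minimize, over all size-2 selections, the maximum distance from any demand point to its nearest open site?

Open {F2, F5}.
  Farthest demand point is B at distance 9 (to F5); all others are ≤ 9.
With {F1, F5} the worst case is 10.
With {F2, F4} the worst case is 10.
No size-2 selection achieves below 9.

9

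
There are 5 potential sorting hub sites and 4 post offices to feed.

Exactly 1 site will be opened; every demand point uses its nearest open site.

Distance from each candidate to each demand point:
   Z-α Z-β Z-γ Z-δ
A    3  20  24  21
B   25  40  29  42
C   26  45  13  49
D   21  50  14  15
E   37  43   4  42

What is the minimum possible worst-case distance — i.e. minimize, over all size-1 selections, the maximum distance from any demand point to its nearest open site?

Open {A}.
  Farthest demand point is Z-γ at distance 24 (to A); all others are ≤ 24.
With {B} the worst case is 42.
With {E} the worst case is 43.
No size-1 selection achieves below 24.

24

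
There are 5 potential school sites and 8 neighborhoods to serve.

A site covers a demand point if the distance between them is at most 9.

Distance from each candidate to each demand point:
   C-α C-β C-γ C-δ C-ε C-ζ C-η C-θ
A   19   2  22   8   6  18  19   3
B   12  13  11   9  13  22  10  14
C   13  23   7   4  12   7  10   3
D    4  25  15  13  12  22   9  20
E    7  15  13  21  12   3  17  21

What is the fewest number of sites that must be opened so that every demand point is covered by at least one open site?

3

Coverage sets (demand points within 9 of each site):
  A: {C-β, C-δ, C-ε, C-θ}
  B: {C-δ}
  C: {C-γ, C-δ, C-ζ, C-θ}
  D: {C-α, C-η}
  E: {C-α, C-ζ}
No 2 sites suffice: every size-2 union leaves at least one demand point uncovered.
But {A, C, D} covers everything, so the minimum is 3.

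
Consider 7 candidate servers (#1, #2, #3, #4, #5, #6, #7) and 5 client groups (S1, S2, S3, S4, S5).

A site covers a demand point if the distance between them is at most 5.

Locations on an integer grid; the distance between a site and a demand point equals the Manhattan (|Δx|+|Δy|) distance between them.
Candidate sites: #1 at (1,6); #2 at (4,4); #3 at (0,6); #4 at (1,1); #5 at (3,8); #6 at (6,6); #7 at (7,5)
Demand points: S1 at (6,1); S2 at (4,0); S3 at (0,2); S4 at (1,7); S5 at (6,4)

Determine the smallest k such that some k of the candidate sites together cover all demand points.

2

Coverage sets (demand points within 5 of each site):
  #1: {S3, S4}
  #2: {S1, S2, S5}
  #3: {S3, S4}
  #4: {S1, S2, S3}
  #5: {S4}
  #6: {S1, S5}
  #7: {S1, S5}
No single site covers all 5 demand points.
But {#1, #2} covers everything, so the minimum is 2.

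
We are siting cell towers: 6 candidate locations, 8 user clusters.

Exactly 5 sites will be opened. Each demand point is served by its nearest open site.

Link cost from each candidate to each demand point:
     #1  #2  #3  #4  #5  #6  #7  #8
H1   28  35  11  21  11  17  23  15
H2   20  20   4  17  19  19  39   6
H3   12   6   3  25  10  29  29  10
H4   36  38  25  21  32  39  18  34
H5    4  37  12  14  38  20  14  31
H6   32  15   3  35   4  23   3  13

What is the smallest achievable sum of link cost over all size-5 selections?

Open {H1, H2, H3, H5, H6}.
  #1→H5 4, #2→H3 6, #3→H3 3, #4→H5 14, #5→H6 4, #6→H1 17, #7→H6 3, #8→H2 6  ⇒ total 57.
Compare {H2, H3, H4, H5, H6}: total 59.
Compare {H1, H3, H4, H5, H6}: total 61.
No size-5 selection does better; minimum is 57.

57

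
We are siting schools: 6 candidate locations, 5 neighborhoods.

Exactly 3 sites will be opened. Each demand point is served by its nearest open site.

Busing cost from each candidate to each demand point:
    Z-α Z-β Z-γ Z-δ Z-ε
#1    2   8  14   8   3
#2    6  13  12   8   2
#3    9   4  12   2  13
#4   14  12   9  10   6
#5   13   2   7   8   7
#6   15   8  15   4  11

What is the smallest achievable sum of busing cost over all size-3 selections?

16

Open {#1, #3, #5}.
  Z-α→#1 2, Z-β→#5 2, Z-γ→#5 7, Z-δ→#3 2, Z-ε→#1 3  ⇒ total 16.
Compare {#1, #5, #6}: total 18.
Compare {#2, #3, #5}: total 19.
No size-3 selection does better; minimum is 16.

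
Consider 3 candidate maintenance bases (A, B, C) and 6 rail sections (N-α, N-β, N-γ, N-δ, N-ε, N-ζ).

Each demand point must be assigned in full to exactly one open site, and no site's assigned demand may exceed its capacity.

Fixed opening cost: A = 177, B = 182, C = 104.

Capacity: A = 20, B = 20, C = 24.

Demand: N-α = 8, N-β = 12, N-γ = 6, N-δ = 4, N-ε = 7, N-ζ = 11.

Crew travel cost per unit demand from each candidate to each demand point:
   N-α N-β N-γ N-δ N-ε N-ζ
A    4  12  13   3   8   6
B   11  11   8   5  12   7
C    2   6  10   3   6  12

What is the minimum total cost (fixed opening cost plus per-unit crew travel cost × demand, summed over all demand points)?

733

Open {A, B, C}; cheapest assignment that respects the capacities:
  A (cap 20, load 18): N-ε, N-ζ — cost 7×8 + 11×6 = 122
  B (cap 20, load 6): N-γ — cost 6×8 = 48
  C (cap 24, load 24): N-α, N-β, N-δ — cost 8×2 + 12×6 + 4×3 = 100
  Shipping 270, fixed 463 → total 733.
  Any other capacity-feasible assignment to {A, B, C} ships for at least 270.
Total demand is 48 and no other set of sites has combined capacity ≥ 48, so {A, B, C} is the only feasible choice of open sites. Minimum: 733.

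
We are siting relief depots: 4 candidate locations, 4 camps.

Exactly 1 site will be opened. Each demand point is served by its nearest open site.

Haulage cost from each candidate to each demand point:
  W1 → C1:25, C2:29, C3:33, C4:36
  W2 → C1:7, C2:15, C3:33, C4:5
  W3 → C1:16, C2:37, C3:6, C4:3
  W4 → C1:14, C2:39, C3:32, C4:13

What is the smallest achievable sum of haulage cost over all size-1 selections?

Open {W2}.
  C1→W2 7, C2→W2 15, C3→W2 33, C4→W2 5  ⇒ total 60.
Compare {W3}: total 62.
Compare {W4}: total 98.
No size-1 selection does better; minimum is 60.

60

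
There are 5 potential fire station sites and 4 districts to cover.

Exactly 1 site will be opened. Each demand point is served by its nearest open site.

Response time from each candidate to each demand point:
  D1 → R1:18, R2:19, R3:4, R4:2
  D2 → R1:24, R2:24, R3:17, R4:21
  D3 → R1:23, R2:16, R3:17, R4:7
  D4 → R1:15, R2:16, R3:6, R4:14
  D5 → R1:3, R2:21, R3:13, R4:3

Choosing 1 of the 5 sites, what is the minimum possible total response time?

40

Open {D5}.
  R1→D5 3, R2→D5 21, R3→D5 13, R4→D5 3  ⇒ total 40.
Compare {D1}: total 43.
Compare {D4}: total 51.
No size-1 selection does better; minimum is 40.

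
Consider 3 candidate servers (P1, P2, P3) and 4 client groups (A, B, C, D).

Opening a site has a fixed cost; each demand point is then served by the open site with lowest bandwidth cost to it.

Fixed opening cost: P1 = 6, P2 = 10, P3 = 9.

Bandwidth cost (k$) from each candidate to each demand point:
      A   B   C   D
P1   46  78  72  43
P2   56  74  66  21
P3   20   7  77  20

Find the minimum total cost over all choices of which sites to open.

Open {P2, P3}: assign each demand point to its cheapest open site.
  A→P3 20, B→P3 7, C→P2 66, D→P3 20
  bandwidth cost 113, fixed 19 → total 132.
Compare {P3}: bandwidth cost 124 + fixed 9 = 133.
Compare {P1, P3}: bandwidth cost 119 + fixed 15 = 134.
Compare {P1, P2, P3}: bandwidth cost 113 + fixed 25 = 138.
All other subsets cost ≥ 133. Minimum total cost: 132.

132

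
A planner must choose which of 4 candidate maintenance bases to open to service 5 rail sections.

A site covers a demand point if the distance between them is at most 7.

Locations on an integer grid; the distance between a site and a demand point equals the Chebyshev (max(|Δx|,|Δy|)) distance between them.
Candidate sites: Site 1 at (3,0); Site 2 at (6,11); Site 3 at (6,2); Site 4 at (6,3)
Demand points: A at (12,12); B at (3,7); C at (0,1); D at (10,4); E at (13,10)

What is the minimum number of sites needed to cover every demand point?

2

Coverage sets (demand points within 7 of each site):
  Site 1: {B, C, D}
  Site 2: {A, B, D, E}
  Site 3: {B, C, D}
  Site 4: {B, C, D, E}
No single site covers all 5 demand points.
But {Site 1, Site 2} covers everything, so the minimum is 2.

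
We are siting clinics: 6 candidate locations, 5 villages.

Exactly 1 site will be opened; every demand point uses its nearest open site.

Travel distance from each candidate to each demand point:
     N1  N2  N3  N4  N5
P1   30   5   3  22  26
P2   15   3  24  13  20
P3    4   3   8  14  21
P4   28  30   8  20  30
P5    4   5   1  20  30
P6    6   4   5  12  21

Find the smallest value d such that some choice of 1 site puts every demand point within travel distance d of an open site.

Open {P3}.
  Farthest demand point is N5 at travel distance 21 (to P3); all others are ≤ 21.
With {P6} the worst case is 21.
With {P2} the worst case is 24.
No size-1 selection achieves below 21.

21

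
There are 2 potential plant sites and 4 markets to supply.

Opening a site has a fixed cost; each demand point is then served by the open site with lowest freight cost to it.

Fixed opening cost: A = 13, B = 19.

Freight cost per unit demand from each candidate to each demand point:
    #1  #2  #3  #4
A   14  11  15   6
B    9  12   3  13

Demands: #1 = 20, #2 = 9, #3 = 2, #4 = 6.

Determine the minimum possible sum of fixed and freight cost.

Open {A, B}: assign each demand point to its cheapest open site.
  #1→B 20×9=180, #2→A 9×11=99, #3→B 2×3=6, #4→A 6×6=36
  freight cost 321, fixed 32 → total 353.
Compare {B}: freight cost 372 + fixed 19 = 391.
Compare {A}: freight cost 445 + fixed 13 = 458.

353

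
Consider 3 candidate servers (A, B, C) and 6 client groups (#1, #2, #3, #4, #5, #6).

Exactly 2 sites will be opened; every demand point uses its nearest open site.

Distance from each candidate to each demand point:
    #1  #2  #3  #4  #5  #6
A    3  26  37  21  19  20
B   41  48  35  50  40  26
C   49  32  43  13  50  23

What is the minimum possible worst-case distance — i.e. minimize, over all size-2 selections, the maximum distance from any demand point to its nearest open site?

35

Open {A, B}.
  Farthest demand point is #3 at distance 35 (to B); all others are ≤ 35.
With {A, C} the worst case is 37.
With {B, C} the worst case is 41.
No size-2 selection achieves below 35.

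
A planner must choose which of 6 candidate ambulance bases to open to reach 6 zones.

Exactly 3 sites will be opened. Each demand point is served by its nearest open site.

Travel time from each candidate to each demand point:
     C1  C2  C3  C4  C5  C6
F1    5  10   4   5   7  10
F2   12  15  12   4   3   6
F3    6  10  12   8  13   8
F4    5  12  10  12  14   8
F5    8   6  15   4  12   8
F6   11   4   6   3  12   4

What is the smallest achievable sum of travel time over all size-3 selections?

Open {F1, F2, F6}.
  C1→F1 5, C2→F6 4, C3→F1 4, C4→F6 3, C5→F2 3, C6→F6 4  ⇒ total 23.
Compare {F2, F4, F6}: total 25.
Compare {F2, F3, F6}: total 26.
No size-3 selection does better; minimum is 23.

23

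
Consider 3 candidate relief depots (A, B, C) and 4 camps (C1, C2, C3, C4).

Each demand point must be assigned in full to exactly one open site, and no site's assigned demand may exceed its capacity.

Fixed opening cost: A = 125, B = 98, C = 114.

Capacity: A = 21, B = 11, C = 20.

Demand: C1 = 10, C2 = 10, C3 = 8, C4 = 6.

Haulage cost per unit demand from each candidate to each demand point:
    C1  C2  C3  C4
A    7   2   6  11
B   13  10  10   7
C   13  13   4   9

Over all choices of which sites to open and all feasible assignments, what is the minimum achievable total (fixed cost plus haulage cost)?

Open {A, C}; cheapest assignment that respects the capacities:
  A (cap 21, load 20): C1, C2 — cost 10×7 + 10×2 = 90
  C (cap 20, load 14): C3, C4 — cost 8×4 + 6×9 = 86
  Shipping 176, fixed 239 → total 415.
  Any other capacity-feasible assignment to {A, C} ships for at least 176.
Compare {A, B, C}: its best feasible assignment gives total 501.
Every other set of open sites that can feasibly serve all demand totals ≥ 501 even under its best assignment. Minimum: 415.

415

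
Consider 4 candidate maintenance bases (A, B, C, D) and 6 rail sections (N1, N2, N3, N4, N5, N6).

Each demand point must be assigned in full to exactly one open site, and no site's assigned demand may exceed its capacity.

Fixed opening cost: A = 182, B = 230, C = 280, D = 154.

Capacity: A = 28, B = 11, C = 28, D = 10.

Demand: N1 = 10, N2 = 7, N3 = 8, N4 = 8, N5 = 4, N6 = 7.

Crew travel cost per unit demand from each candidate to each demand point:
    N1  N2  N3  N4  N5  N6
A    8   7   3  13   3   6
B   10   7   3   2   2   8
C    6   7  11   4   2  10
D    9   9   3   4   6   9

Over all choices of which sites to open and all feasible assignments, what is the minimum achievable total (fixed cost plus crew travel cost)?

Open {A, C}; cheapest assignment that respects the capacities:
  A (cap 28, load 22): N2, N3, N6 — cost 7×7 + 8×3 + 7×6 = 115
  C (cap 28, load 22): N1, N4, N5 — cost 10×6 + 8×4 + 4×2 = 100
  Shipping 215, fixed 462 → total 677.
  Any other capacity-feasible assignment to {A, C} ships for at least 215.
Compare {A, B, D}: its best feasible assignment gives total 789.
Compare {A, C, D}: its best feasible assignment gives total 831.
Every other set of open sites that can feasibly serve all demand totals ≥ 789 even under its best assignment. Minimum: 677.

677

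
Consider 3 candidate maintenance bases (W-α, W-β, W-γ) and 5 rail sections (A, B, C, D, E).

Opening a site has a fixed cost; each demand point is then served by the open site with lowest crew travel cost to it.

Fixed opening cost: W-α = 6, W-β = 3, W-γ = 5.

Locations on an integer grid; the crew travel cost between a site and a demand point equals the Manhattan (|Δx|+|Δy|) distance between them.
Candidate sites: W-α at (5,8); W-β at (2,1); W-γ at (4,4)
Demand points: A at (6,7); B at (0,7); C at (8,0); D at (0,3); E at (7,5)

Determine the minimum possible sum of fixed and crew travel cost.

33

Open {W-α, W-β}: assign each demand point to its cheapest open site.
  A→W-α 2, B→W-α 6, C→W-β 7, D→W-β 4, E→W-α 5
  crew travel cost 24, fixed 9 → total 33.
Compare {W-γ}: crew travel cost 29 + fixed 5 = 34.
Compare {W-β, W-γ}: crew travel cost 27 + fixed 8 = 35.
Compare {W-α, W-γ}: crew travel cost 25 + fixed 11 = 36.
All other subsets cost ≥ 34. Minimum total cost: 33.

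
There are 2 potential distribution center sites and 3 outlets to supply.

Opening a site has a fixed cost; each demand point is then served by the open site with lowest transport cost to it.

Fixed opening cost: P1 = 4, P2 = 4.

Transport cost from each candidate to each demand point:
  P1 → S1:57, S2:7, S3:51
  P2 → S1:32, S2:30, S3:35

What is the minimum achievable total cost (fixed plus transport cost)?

82

Open {P1, P2}: assign each demand point to its cheapest open site.
  S1→P2 32, S2→P1 7, S3→P2 35
  transport cost 74, fixed 8 → total 82.
Compare {P2}: transport cost 97 + fixed 4 = 101.
Compare {P1}: transport cost 115 + fixed 4 = 119.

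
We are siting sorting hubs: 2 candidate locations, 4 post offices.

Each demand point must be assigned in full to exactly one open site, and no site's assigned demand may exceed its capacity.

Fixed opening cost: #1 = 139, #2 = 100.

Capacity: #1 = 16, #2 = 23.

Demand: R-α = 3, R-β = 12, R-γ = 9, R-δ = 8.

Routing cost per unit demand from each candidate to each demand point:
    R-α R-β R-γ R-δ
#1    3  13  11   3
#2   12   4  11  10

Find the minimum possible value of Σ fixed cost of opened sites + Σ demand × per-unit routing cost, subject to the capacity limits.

Open {#1, #2}; cheapest assignment that respects the capacities:
  #1 (cap 16, load 11): R-α, R-δ — cost 3×3 + 8×3 = 33
  #2 (cap 23, load 21): R-β, R-γ — cost 12×4 + 9×11 = 147
  Shipping 180, fixed 239 → total 419.
  Any other capacity-feasible assignment to {#1, #2} ships for at least 180.
Total demand is 32 and no other set of sites has combined capacity ≥ 32, so {#1, #2} is the only feasible choice of open sites. Minimum: 419.

419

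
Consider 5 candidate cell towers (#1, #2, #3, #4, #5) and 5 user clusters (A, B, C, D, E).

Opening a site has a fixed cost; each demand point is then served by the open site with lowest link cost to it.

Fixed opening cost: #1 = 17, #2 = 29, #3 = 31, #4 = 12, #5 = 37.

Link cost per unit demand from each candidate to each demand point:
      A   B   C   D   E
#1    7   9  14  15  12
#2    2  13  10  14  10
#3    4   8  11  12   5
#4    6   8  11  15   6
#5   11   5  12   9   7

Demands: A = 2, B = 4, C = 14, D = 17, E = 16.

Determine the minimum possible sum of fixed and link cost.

Open {#3, #5}: assign each demand point to its cheapest open site.
  A→#3 2×4=8, B→#5 4×5=20, C→#3 14×11=154, D→#5 17×9=153, E→#3 16×5=80
  link cost 415, fixed 68 → total 483.
Compare {#4, #5}: link cost 435 + fixed 49 = 484.
Compare {#2, #4, #5}: link cost 413 + fixed 78 = 491.
Compare {#2, #3, #5}: link cost 397 + fixed 97 = 494.
All other subsets cost ≥ 484. Minimum total cost: 483.

483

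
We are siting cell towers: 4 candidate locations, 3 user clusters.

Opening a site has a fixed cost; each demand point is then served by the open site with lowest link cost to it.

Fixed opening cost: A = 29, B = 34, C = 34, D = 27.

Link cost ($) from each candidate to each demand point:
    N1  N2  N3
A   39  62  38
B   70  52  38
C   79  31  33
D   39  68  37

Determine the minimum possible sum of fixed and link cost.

164

Open {C, D}: assign each demand point to its cheapest open site.
  N1→D 39, N2→C 31, N3→C 33
  link cost 103, fixed 61 → total 164.
Compare {A, C}: link cost 103 + fixed 63 = 166.
Compare {A}: link cost 139 + fixed 29 = 168.
Compare {D}: link cost 144 + fixed 27 = 171.
All other subsets cost ≥ 166. Minimum total cost: 164.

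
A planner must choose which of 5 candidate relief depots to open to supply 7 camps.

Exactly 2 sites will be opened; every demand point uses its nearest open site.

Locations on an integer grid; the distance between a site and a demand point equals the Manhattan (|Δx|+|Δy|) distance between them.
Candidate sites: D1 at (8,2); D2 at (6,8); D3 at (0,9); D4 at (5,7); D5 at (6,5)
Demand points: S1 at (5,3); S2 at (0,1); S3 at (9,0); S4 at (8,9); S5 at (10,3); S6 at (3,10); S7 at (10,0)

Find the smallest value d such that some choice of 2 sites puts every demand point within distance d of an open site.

8

Open {D1, D3}.
  Farthest demand point is S2 at distance 8 (to D3); all others are ≤ 8.
With {D1, D2} the worst case is 9.
With {D1, D4} the worst case is 9.
No size-2 selection achieves below 8.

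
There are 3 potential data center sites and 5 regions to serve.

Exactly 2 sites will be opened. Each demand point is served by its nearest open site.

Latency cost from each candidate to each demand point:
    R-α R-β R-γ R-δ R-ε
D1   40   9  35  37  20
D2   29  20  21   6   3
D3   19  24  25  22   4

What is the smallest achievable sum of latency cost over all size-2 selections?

Open {D1, D2}.
  R-α→D2 29, R-β→D1 9, R-γ→D2 21, R-δ→D2 6, R-ε→D2 3  ⇒ total 68.
Compare {D2, D3}: total 69.
Compare {D1, D3}: total 79.

68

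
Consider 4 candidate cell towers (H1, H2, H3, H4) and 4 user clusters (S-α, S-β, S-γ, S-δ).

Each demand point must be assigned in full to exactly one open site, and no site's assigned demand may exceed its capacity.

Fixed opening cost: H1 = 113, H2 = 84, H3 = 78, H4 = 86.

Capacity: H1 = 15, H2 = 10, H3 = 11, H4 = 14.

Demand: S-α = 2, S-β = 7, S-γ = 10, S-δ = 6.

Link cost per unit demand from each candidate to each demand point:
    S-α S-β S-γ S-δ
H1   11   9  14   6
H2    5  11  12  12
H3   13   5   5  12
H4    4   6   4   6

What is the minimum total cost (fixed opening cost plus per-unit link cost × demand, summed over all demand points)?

Open {H1, H4}; cheapest assignment that respects the capacities:
  H1 (cap 15, load 13): S-β, S-δ — cost 7×9 + 6×6 = 99
  H4 (cap 14, load 12): S-α, S-γ — cost 2×4 + 10×4 = 48
  Shipping 147, fixed 199 → total 346.
  Any other capacity-feasible assignment to {H1, H4} ships for at least 147.
Compare {H1, H3}: its best feasible assignment gives total 362.
Compare {H2, H3, H4}: its best feasible assignment gives total 386.
Every other set of open sites that can feasibly serve all demand totals ≥ 362 even under its best assignment. Minimum: 346.

346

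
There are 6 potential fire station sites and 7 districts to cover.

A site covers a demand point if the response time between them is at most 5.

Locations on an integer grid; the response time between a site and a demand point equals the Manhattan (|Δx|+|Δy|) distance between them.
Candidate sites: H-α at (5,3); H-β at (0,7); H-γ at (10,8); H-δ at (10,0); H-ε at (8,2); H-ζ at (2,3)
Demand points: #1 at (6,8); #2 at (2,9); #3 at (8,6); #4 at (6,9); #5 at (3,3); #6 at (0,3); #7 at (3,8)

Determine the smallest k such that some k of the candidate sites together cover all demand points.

3

Coverage sets (demand points within 5 of each site):
  H-α: {#5, #6}
  H-β: {#2, #6, #7}
  H-γ: {#1, #3, #4}
  H-δ: {}
  H-ε: {#3}
  H-ζ: {#5, #6}
No 2 sites suffice: every size-2 union leaves at least one demand point uncovered.
But {H-α, H-β, H-γ} covers everything, so the minimum is 3.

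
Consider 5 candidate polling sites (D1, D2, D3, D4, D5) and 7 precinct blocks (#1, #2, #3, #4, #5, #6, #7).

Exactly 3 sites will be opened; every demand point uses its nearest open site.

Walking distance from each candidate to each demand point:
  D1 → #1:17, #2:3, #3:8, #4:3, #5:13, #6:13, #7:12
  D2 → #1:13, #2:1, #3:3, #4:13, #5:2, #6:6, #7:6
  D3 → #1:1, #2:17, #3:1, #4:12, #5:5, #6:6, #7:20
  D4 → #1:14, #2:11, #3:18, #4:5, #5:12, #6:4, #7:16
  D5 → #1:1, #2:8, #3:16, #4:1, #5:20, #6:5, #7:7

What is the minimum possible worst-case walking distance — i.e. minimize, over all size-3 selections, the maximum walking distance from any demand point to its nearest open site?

6

Open {D1, D2, D3}.
  Farthest demand point is #6 at walking distance 6 (to D2); all others are ≤ 6.
With {D1, D2, D5} the worst case is 6.
With {D2, D3, D4} the worst case is 6.
No size-3 selection achieves below 6.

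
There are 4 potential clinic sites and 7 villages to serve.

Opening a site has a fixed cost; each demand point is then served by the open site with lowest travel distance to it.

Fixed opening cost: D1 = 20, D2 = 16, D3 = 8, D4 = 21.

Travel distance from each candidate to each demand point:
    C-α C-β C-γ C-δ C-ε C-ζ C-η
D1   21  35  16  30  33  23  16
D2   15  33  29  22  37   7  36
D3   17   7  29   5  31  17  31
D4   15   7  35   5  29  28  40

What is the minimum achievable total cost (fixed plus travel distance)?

Open {D1, D3}: assign each demand point to its cheapest open site.
  C-α→D3 17, C-β→D3 7, C-γ→D1 16, C-δ→D3 5, C-ε→D3 31, C-ζ→D3 17, C-η→D1 16
  travel distance 109, fixed 28 → total 137.
Compare {D1, D2, D3}: travel distance 97 + fixed 44 = 141.
Compare {D3}: travel distance 137 + fixed 8 = 145.
Compare {D2, D3}: travel distance 125 + fixed 24 = 149.
All other subsets cost ≥ 141. Minimum total cost: 137.

137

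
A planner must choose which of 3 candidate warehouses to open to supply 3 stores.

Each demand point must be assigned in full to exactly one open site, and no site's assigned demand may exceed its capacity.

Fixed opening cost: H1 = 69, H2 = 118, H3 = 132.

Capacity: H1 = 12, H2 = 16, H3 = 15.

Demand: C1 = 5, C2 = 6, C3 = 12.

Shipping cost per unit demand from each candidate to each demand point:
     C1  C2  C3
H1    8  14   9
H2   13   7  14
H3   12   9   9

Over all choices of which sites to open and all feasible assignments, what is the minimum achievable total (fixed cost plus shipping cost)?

Open {H1, H2}; cheapest assignment that respects the capacities:
  H1 (cap 12, load 12): C3 — cost 12×9 = 108
  H2 (cap 16, load 11): C1, C2 — cost 5×13 + 6×7 = 107
  Shipping 215, fixed 187 → total 402.
  Any other capacity-feasible assignment to {H1, H2} ships for at least 215.
Compare {H1, H3}: its best feasible assignment gives total 423.
Compare {H2, H3}: its best feasible assignment gives total 465.
Every other set of open sites that can feasibly serve all demand totals ≥ 423 even under its best assignment. Minimum: 402.

402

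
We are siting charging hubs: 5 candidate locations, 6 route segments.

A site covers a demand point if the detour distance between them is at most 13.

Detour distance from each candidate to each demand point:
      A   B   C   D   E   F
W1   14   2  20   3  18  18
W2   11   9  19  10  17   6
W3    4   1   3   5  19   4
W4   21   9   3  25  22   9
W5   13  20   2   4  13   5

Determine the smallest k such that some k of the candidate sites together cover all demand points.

Coverage sets (demand points within 13 of each site):
  W1: {B, D}
  W2: {A, B, D, F}
  W3: {A, B, C, D, F}
  W4: {B, C, F}
  W5: {A, C, D, E, F}
No single site covers all 6 demand points.
But {W1, W5} covers everything, so the minimum is 2.

2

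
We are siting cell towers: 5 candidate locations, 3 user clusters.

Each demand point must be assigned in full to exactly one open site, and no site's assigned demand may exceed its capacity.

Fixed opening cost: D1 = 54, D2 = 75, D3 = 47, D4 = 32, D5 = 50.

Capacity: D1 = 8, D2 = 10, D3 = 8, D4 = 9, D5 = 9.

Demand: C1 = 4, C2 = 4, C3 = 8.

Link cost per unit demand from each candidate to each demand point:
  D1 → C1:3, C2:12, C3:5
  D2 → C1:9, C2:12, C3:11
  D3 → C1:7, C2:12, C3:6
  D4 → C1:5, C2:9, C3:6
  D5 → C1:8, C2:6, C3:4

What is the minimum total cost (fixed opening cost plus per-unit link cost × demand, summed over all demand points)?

170

Open {D4, D5}; cheapest assignment that respects the capacities:
  D4 (cap 9, load 8): C1, C2 — cost 4×5 + 4×9 = 56
  D5 (cap 9, load 8): C3 — cost 8×4 = 32
  Shipping 88, fixed 82 → total 170.
  Any other capacity-feasible assignment to {D4, D5} ships for at least 88.
Compare {D1, D4}: its best feasible assignment gives total 182.
Compare {D3, D4}: its best feasible assignment gives total 183.
Every other set of open sites that can feasibly serve all demand totals ≥ 182 even under its best assignment. Minimum: 170.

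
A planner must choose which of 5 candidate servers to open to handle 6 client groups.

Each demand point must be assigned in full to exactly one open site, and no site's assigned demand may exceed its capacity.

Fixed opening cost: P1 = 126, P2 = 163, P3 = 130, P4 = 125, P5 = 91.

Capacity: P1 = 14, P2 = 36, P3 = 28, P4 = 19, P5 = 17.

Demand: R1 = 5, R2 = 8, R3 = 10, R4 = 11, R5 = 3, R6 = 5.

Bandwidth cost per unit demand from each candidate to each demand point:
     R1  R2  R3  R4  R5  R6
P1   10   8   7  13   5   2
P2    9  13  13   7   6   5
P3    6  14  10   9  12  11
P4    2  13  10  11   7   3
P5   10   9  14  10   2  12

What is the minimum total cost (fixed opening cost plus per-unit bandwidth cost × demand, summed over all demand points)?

Open {P3, P5}; cheapest assignment that respects the capacities:
  P3 (cap 28, load 26): R1, R3, R4 — cost 5×6 + 10×10 + 11×9 = 229
  P5 (cap 17, load 16): R2, R5, R6 — cost 8×9 + 3×2 + 5×12 = 138
  Shipping 367, fixed 221 → total 588.
  Any other capacity-feasible assignment to {P3, P5} ships for at least 367.
Compare {P2, P5}: its best feasible assignment gives total 609.
Compare {P3, P4}: its best feasible assignment gives total 619.
Every other set of open sites that can feasibly serve all demand totals ≥ 609 even under its best assignment. Minimum: 588.

588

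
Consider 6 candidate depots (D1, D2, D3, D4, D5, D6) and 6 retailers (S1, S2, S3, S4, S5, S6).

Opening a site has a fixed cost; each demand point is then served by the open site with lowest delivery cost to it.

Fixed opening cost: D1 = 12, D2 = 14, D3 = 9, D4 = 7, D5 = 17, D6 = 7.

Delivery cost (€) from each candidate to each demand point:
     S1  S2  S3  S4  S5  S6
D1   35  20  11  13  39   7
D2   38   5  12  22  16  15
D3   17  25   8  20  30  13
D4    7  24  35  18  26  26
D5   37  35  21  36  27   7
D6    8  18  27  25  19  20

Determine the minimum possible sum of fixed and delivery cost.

92

Open {D1, D2, D4}: assign each demand point to its cheapest open site.
  S1→D4 7, S2→D2 5, S3→D1 11, S4→D1 13, S5→D2 16, S6→D1 7
  delivery cost 59, fixed 33 → total 92.
Compare {D1, D2, D6}: delivery cost 60 + fixed 33 = 93.
Compare {D2, D4}: delivery cost 73 + fixed 21 = 94.
Compare {D1, D6}: delivery cost 76 + fixed 19 = 95.
All other subsets cost ≥ 93. Minimum total cost: 92.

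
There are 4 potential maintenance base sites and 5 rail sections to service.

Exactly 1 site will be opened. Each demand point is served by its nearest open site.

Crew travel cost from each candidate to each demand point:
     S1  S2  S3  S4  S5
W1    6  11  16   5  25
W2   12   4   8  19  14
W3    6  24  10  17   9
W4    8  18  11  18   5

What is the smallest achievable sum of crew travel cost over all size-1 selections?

Open {W2}.
  S1→W2 12, S2→W2 4, S3→W2 8, S4→W2 19, S5→W2 14  ⇒ total 57.
Compare {W4}: total 60.
Compare {W1}: total 63.
No size-1 selection does better; minimum is 57.

57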